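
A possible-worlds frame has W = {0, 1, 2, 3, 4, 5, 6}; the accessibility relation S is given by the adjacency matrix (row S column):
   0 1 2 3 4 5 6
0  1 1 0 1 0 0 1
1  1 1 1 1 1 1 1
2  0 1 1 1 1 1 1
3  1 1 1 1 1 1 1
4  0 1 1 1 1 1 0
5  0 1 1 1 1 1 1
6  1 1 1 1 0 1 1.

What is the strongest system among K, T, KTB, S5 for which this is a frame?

KTB

Reflexive (axiom T): yes — every world is S-related to itself.
Symmetric (axiom B): yes — every pair in S has its reverse in S.
Euclidean (axiom 5): no — 1 S 0 and 1 S 2, but not 0 S 2.
So F validates K, T, KTB; S5 would additionally require S to be Euclidean. The strongest is KTB.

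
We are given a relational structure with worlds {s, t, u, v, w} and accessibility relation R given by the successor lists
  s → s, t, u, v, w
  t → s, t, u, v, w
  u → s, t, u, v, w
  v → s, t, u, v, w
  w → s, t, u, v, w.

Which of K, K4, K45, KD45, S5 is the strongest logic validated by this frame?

Transitive (axiom 4): yes — every two-step R-path is closed by a direct edge.
Euclidean (axiom 5): yes — any two successors of a common world are R-related.
Serial (axiom D): yes — every world has a successor (e.g. s R s).
Reflexive (axiom T): yes — every world is R-related to itself.
So F validates K, K4, K45, KD45, S5. The strongest is S5.

S5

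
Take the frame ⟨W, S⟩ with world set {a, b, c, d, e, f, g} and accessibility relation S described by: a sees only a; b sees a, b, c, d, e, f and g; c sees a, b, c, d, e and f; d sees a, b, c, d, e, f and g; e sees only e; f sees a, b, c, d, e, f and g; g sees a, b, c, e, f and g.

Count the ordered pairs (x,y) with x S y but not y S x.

12

Enumerating: (b,a), (b,e), (c,a), (c,e), (d,a), (d,e), (d,g), (f,a), (f,e), (g,a), (g,c), (g,e).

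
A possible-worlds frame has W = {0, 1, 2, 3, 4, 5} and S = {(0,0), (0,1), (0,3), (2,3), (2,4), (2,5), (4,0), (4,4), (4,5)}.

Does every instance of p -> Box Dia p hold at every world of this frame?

The schema B characterises exactly the symmetric frames.
Symmetric: no — 0 S 1 but not 1 S 0.

No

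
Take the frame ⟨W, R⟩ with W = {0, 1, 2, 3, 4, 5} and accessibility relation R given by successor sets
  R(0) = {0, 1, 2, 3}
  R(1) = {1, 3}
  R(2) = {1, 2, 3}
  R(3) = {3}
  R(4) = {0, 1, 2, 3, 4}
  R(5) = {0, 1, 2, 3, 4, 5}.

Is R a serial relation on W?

Serial: yes — every world has a successor (e.g. 0 R 0).

Yes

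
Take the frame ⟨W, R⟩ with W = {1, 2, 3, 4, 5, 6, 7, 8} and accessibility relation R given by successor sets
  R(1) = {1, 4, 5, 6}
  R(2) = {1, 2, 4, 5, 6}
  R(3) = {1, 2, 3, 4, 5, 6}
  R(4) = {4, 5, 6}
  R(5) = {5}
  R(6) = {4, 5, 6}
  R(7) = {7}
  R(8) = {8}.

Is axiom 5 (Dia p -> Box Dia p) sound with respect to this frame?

The schema 5 characterises exactly the Euclidean frames.
Euclidean: no — 1 R 5 and 1 R 4, but not 5 R 4.

No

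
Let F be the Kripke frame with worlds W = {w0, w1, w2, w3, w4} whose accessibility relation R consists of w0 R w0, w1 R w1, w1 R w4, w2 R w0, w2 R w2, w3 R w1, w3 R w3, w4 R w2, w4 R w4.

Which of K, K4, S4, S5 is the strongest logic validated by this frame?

Transitive (axiom 4): no — w1 R w4 and w4 R w2, but not w1 R w2.
Reflexive (axiom T): yes — every world is R-related to itself.
Euclidean (axiom 5): no — w1 R w4 and w1 R w1, but not w4 R w1.
So F validates K; K4 would additionally require R to be transitive. The strongest is K.

K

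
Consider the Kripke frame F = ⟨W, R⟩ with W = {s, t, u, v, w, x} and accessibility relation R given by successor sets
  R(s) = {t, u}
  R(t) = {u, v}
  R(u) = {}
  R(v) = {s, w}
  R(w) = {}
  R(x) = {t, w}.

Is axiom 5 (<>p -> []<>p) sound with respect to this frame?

The schema 5 characterises exactly the Euclidean frames.
Euclidean: no — s R u and s R t, but not u R t.

No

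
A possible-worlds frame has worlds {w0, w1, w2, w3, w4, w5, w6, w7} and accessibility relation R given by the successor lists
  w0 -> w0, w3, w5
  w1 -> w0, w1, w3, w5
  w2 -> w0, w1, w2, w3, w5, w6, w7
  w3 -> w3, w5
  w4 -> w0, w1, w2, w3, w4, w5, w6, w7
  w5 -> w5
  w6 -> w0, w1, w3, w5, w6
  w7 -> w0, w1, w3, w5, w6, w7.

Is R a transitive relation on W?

Yes

Transitive: yes — every two-step R-path is closed by a direct edge.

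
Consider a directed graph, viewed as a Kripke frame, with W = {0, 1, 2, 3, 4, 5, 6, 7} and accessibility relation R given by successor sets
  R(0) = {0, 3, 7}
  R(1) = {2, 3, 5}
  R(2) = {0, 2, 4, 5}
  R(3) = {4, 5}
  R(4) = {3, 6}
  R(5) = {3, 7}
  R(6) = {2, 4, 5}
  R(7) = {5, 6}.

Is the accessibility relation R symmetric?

No

Symmetric: no — 0 R 3 but not 3 R 0.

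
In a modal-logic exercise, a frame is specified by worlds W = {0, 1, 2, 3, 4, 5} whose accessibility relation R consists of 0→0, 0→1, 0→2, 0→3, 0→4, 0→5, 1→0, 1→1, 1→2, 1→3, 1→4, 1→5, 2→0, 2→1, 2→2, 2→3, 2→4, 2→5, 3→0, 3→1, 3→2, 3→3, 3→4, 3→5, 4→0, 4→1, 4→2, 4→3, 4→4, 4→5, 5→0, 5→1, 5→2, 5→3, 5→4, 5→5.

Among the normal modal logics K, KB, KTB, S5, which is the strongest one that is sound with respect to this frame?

Symmetric (axiom B): yes — every pair in R has its reverse in R.
Reflexive (axiom T): yes — every world is R-related to itself.
Euclidean (axiom 5): yes — any two successors of a common world are R-related.
So F validates K, KB, KTB, S5. The strongest is S5.

S5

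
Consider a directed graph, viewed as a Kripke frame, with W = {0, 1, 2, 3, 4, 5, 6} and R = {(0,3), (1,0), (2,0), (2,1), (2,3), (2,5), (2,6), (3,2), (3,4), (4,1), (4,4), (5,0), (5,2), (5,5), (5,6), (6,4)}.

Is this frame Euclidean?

No

Euclidean: no — 2 R 0 and 2 R 1, but not 0 R 1.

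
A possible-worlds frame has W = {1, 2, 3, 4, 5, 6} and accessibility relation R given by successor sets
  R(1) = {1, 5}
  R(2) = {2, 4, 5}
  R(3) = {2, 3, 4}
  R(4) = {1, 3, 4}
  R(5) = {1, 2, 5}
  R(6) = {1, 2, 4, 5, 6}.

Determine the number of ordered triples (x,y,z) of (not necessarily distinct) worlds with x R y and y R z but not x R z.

10

Enumerating: (1,5,2), (2,4,1), (2,4,3), (2,5,1), (3,2,5), (3,4,1), (4,1,5), (4,3,2), (5,2,4), (6,4,3).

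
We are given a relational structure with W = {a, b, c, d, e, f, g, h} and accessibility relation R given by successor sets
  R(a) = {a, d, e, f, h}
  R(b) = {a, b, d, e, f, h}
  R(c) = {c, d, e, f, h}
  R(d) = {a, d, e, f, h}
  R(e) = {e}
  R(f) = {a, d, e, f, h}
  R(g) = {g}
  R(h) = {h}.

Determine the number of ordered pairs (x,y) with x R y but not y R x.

Enumerating: (a,e), (a,h), (b,a), (b,d), (b,e), (b,f), (b,h), (c,d), (c,e), (c,f), (c,h), (d,e), (d,h), (f,e), (f,h).

15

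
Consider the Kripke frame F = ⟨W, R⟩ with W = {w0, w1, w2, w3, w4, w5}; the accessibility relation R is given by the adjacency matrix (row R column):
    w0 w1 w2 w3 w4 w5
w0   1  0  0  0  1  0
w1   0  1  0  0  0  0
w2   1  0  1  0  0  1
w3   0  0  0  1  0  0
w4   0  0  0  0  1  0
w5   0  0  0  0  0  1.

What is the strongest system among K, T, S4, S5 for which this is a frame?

Reflexive (axiom T): yes — every world is R-related to itself.
Transitive (axiom 4): no — w2 R w0 and w0 R w4, but not w2 R w4.
Euclidean (axiom 5): no — w2 R w0 and w2 R w5, but not w0 R w5.
So F validates K, T; S4 would additionally require R to be transitive. The strongest is T.

T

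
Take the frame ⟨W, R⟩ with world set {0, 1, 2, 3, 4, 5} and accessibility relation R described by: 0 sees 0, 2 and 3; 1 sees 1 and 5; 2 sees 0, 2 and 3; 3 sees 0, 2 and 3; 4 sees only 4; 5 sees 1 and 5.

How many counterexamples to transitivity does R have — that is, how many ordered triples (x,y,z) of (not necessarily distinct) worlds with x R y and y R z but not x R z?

0

R is transitive; there are no such tuples.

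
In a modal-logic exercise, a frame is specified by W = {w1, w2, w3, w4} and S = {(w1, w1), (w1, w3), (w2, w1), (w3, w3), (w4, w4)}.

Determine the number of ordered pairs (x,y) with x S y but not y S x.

2

Enumerating: (w1,w3), (w2,w1).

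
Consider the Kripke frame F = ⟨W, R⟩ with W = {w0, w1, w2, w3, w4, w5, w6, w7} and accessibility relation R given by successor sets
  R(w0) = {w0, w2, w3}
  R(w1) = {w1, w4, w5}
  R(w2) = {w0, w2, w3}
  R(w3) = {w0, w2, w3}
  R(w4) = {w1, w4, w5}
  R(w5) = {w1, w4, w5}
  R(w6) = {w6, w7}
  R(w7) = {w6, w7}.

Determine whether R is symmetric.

Yes

Symmetric: yes — every pair in R has its reverse in R.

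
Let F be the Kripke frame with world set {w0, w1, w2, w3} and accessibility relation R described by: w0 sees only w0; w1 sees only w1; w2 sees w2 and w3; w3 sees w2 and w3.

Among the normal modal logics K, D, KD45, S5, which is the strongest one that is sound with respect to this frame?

S5

Serial (axiom D): yes — every world has a successor (e.g. w0 R w0).
Euclidean (axiom 5): yes — any two successors of a common world are R-related.
Transitive (axiom 4): yes — every two-step R-path is closed by a direct edge.
Reflexive (axiom T): yes — every world is R-related to itself.
So F validates K, D, KD45, S5. The strongest is S5.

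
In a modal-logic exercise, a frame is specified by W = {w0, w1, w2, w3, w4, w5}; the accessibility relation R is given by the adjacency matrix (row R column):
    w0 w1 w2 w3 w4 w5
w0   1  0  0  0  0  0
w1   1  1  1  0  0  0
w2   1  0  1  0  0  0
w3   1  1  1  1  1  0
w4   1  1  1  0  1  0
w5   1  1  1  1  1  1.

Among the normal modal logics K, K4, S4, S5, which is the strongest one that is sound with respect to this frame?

Transitive (axiom 4): yes — every two-step R-path is closed by a direct edge.
Reflexive (axiom T): yes — every world is R-related to itself.
Euclidean (axiom 5): no — w1 R w0 and w1 R w2, but not w0 R w2.
So F validates K, K4, S4; S5 would additionally require R to be Euclidean. The strongest is S4.

S4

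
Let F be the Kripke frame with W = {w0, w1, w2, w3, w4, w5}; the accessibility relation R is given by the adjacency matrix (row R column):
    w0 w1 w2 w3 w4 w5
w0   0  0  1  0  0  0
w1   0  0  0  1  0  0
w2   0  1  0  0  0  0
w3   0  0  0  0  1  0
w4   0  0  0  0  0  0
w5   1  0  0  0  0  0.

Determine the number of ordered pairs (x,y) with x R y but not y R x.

5

Enumerating: (w0,w2), (w1,w3), (w2,w1), (w3,w4), (w5,w0).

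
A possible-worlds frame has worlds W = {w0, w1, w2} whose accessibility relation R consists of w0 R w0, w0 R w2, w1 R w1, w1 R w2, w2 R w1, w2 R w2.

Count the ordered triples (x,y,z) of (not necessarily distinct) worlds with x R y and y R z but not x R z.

1

Enumerating: (w0,w2,w1).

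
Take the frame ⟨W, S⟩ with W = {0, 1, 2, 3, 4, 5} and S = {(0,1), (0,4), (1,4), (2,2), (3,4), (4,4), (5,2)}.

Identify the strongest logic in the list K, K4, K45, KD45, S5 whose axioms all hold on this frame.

K4

Transitive (axiom 4): yes — every two-step S-path is closed by a direct edge.
Euclidean (axiom 5): no — 0 S 4 and 0 S 1, but not 4 S 1.
Serial (axiom D): yes — every world has a successor (e.g. 0 S 1).
Reflexive (axiom T): no — 0 is not related to itself.
So F validates K, K4; K45 would additionally require S to be Euclidean. The strongest is K4.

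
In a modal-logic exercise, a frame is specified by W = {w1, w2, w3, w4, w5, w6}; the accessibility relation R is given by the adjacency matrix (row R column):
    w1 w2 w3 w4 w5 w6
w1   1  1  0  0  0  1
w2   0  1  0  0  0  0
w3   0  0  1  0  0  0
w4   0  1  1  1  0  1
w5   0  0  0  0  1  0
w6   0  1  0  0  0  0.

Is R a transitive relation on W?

Transitive: yes — every two-step R-path is closed by a direct edge.

Yes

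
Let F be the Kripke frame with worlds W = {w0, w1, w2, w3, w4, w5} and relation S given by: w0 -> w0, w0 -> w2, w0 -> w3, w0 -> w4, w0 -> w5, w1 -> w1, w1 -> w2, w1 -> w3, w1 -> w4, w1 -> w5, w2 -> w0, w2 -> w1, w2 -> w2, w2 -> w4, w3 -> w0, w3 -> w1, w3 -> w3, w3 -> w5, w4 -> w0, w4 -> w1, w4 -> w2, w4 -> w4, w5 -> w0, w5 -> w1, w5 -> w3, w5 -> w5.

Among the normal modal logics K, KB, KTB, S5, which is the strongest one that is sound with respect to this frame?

Symmetric (axiom B): yes — every pair in S has its reverse in S.
Reflexive (axiom T): yes — every world is S-related to itself.
Euclidean (axiom 5): no — w0 S w2 and w0 S w3, but not w2 S w3.
So F validates K, KB, KTB; S5 would additionally require S to be Euclidean. The strongest is KTB.

KTB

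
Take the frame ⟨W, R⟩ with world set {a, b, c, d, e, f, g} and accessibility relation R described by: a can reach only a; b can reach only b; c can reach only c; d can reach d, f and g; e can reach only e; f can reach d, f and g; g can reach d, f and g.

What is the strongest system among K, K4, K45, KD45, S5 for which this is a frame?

S5

Transitive (axiom 4): yes — every two-step R-path is closed by a direct edge.
Euclidean (axiom 5): yes — any two successors of a common world are R-related.
Serial (axiom D): yes — every world has a successor (e.g. a R a).
Reflexive (axiom T): yes — every world is R-related to itself.
So F validates K, K4, K45, KD45, S5. The strongest is S5.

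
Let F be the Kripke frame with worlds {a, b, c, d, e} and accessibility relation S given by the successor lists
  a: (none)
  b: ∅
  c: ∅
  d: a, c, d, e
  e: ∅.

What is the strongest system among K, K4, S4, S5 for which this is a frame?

K4

Transitive (axiom 4): yes — every two-step S-path is closed by a direct edge.
Reflexive (axiom T): no — a is not related to itself.
Euclidean (axiom 5): no — d S a and d S c, but not a S c.
So F validates K, K4; S4 would additionally require S to be reflexive. The strongest is K4.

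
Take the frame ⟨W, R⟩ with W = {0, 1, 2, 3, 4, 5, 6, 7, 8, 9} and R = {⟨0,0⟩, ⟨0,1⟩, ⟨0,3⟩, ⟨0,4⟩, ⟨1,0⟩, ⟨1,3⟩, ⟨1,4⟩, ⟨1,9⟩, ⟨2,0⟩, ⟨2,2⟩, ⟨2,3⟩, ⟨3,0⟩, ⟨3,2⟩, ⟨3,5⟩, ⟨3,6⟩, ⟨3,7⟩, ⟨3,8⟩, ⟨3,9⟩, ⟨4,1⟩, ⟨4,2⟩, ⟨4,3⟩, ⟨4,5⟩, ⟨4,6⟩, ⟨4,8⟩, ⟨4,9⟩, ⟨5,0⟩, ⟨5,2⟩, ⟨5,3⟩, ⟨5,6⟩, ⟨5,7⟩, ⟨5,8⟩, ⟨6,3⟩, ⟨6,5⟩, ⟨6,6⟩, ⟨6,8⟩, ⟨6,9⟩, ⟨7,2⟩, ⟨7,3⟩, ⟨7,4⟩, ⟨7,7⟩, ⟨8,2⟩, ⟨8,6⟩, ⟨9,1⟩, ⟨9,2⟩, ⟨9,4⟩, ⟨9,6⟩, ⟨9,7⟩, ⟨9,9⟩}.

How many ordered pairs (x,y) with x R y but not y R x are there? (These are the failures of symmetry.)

19

Enumerating: (0,4), (1,3), (2,0), (3,8), (3,9), (4,2), (4,3), (4,5), (4,6), (4,8), (5,0), (5,2), … and 7 more.
Total: 19.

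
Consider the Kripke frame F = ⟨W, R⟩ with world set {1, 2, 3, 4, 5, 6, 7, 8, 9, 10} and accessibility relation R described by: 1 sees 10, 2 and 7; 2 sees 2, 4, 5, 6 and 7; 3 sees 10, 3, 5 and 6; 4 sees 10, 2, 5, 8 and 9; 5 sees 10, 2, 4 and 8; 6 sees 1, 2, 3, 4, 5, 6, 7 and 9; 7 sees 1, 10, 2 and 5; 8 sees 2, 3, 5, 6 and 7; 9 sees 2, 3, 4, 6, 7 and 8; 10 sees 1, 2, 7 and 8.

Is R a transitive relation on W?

No

Transitive: no — 1 R 10 and 10 R 8, but not 1 R 8.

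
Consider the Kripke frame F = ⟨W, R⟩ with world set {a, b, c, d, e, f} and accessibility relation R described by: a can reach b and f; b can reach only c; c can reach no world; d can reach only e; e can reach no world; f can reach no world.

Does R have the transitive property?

No

Transitive: no — a R b and b R c, but not a R c.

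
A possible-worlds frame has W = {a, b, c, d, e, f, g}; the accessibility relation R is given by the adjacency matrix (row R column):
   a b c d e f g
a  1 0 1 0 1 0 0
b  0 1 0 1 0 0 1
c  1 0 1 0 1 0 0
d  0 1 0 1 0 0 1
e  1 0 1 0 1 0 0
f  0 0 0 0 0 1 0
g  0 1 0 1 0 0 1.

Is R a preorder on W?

Yes

Reflexive: yes — every world is R-related to itself.
Transitive: yes — every two-step R-path is closed by a direct edge.
So R is a preorder.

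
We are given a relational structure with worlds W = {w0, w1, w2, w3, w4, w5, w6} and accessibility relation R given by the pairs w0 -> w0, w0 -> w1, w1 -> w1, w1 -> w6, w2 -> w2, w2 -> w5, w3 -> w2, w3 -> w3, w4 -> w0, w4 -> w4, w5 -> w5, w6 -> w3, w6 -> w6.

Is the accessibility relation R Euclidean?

Euclidean: no — w0 R w1 and w0 R w0, but not w1 R w0.

No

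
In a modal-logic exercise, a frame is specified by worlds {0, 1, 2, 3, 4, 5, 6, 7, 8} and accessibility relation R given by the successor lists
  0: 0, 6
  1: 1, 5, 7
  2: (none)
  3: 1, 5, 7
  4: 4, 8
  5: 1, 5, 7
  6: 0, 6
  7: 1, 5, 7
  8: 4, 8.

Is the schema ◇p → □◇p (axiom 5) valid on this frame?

Yes

Axiom 5 corresponds to the accessibility relation being Euclidean.
Euclidean: yes — any two successors of a common world are R-related.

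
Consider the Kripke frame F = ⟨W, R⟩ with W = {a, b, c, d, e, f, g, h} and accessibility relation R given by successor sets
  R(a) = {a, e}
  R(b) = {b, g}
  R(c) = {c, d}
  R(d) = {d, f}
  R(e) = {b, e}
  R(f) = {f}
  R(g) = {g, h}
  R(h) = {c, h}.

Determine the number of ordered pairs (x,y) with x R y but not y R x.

Enumerating: (a,e), (b,g), (c,d), (d,f), (e,b), (g,h), (h,c).

7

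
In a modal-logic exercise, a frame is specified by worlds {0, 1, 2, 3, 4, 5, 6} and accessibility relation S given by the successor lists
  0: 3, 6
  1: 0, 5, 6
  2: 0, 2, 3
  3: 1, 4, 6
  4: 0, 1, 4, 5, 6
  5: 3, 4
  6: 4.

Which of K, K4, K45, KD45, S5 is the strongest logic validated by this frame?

Transitive (axiom 4): no — 0 S 3 and 3 S 1, but not 0 S 1.
Euclidean (axiom 5): no — 0 S 6 and 0 S 3, but not 6 S 3.
Serial (axiom D): yes — every world has a successor (e.g. 0 S 3).
Reflexive (axiom T): no — 0 is not related to itself.
So F validates K; K4 would additionally require S to be transitive. The strongest is K.

K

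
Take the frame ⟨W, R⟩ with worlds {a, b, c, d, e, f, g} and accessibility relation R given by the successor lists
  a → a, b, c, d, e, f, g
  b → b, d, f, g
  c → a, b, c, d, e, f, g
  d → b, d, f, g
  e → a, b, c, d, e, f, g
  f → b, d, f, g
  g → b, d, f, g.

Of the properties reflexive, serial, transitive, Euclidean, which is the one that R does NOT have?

Euclidean

Reflexive: yes — every world is R-related to itself.
Serial: yes — every world has a successor (e.g. a R a).
Transitive: yes — every two-step R-path is closed by a direct edge.
Euclidean: no — a R b and a R c, but not b R c.
Only Euclidean fails.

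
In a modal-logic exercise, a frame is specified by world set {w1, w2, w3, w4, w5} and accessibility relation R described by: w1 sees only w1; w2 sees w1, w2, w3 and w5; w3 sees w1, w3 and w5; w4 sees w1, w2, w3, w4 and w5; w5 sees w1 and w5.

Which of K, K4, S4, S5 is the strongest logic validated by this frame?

Transitive (axiom 4): yes — every two-step R-path is closed by a direct edge.
Reflexive (axiom T): yes — every world is R-related to itself.
Euclidean (axiom 5): no — w2 R w1 and w2 R w3, but not w1 R w3.
So F validates K, K4, S4; S5 would additionally require R to be Euclidean. The strongest is S4.

S4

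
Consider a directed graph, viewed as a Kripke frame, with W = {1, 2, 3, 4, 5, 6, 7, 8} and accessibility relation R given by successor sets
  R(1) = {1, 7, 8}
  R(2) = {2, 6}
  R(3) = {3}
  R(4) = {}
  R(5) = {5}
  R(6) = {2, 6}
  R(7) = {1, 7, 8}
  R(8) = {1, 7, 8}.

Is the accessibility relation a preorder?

Reflexive: no — 4 is not related to itself.
Transitive: yes — every two-step R-path is closed by a direct edge.
So R is not a preorder.

No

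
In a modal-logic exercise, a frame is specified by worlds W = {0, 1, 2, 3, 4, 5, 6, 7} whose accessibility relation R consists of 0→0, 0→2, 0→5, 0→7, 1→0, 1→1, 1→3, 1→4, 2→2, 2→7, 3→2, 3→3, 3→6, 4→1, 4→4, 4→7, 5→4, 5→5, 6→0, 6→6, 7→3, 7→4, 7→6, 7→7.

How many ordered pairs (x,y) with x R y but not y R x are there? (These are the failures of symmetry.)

Enumerating: (0,2), (0,5), (0,7), (1,0), (1,3), (2,7), (3,2), (3,6), (5,4), (6,0), (7,3), (7,6).

12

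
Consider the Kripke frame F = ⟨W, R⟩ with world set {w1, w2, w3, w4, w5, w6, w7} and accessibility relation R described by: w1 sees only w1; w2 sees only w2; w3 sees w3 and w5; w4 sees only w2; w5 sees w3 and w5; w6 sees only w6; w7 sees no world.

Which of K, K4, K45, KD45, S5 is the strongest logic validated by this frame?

Transitive (axiom 4): yes — every two-step R-path is closed by a direct edge.
Euclidean (axiom 5): yes — any two successors of a common world are R-related.
Serial (axiom D): no — w7 has no R-successor.
Reflexive (axiom T): no — w4 is not related to itself.
So F validates K, K4, K45; KD45 would additionally require R to be serial. The strongest is K45.

K45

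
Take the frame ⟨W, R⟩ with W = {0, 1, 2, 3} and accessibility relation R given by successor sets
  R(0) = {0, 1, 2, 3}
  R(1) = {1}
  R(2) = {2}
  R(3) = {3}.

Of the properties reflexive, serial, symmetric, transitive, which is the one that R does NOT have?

Reflexive: yes — every world is R-related to itself.
Serial: yes — every world has a successor (e.g. 0 R 0).
Symmetric: no — 0 R 1 but not 1 R 0.
Transitive: yes — every two-step R-path is closed by a direct edge.
Only symmetric fails.

symmetric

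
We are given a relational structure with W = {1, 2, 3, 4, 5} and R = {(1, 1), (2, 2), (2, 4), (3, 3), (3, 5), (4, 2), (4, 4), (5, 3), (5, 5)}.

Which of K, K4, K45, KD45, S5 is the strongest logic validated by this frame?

S5

Transitive (axiom 4): yes — every two-step R-path is closed by a direct edge.
Euclidean (axiom 5): yes — any two successors of a common world are R-related.
Serial (axiom D): yes — every world has a successor (e.g. 1 R 1).
Reflexive (axiom T): yes — every world is R-related to itself.
So F validates K, K4, K45, KD45, S5. The strongest is S5.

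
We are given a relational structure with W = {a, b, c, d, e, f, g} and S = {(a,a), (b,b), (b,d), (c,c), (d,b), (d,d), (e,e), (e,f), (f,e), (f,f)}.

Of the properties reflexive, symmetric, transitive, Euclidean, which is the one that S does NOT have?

Reflexive: no — g is not related to itself.
Symmetric: yes — every pair in S has its reverse in S.
Transitive: yes — every two-step S-path is closed by a direct edge.
Euclidean: yes — any two successors of a common world are S-related.
Only reflexive fails.

reflexive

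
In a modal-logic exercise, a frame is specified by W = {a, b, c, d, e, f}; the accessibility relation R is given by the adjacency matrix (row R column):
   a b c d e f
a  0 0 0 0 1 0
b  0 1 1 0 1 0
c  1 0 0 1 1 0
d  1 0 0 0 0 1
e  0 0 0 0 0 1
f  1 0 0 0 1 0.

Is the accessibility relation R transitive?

No

Transitive: no — a R e and e R f, but not a R f.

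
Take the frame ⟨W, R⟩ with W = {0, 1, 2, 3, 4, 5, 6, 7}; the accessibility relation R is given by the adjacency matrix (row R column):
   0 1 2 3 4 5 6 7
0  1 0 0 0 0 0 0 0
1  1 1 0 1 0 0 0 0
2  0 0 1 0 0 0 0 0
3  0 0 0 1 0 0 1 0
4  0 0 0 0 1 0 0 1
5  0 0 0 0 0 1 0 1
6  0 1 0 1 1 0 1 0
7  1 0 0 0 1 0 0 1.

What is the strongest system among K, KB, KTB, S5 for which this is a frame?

K

Symmetric (axiom B): no — 1 R 0 but not 0 R 1.
Reflexive (axiom T): yes — every world is R-related to itself.
Euclidean (axiom 5): no — 1 R 0 and 1 R 3, but not 0 R 3.
So F validates K; KB would additionally require R to be symmetric. The strongest is K.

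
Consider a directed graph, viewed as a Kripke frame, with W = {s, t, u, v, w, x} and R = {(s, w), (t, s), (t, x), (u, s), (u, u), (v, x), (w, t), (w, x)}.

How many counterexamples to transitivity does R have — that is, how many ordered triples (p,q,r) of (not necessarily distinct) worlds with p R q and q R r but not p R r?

5

Enumerating: (s,w,t), (s,w,x), (t,s,w), (u,s,w), (w,t,s).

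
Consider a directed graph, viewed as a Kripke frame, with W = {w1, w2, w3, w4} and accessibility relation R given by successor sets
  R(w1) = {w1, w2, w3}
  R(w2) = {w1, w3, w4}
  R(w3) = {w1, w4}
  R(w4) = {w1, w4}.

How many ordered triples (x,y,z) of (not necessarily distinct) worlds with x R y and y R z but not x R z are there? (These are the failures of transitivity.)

7

Enumerating: (w1,w2,w4), (w1,w3,w4), (w2,w1,w2), (w3,w1,w2), (w3,w1,w3), (w4,w1,w2), (w4,w1,w3).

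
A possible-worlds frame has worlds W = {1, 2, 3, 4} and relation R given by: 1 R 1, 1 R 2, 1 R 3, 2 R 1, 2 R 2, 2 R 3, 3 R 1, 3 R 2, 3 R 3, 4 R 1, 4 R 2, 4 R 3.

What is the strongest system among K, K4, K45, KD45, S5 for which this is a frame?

Transitive (axiom 4): yes — every two-step R-path is closed by a direct edge.
Euclidean (axiom 5): yes — any two successors of a common world are R-related.
Serial (axiom D): yes — every world has a successor (e.g. 1 R 1).
Reflexive (axiom T): no — 4 is not related to itself.
So F validates K, K4, K45, KD45; S5 would additionally require R to be reflexive. The strongest is KD45.

KD45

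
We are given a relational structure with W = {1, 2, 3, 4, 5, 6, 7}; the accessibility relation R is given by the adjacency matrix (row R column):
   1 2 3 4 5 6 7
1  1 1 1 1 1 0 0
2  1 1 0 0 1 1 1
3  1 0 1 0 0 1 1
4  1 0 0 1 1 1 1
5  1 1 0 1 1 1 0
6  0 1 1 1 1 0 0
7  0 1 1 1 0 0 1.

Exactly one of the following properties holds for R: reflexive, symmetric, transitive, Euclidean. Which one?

Reflexive: no — 6 is not related to itself.
Symmetric: yes — every pair in R has its reverse in R.
Transitive: no — 1 R 2 and 2 R 6, but not 1 R 6.
Euclidean: no — 1 R 2 and 1 R 3, but not 2 R 3.
Only symmetric holds.

symmetric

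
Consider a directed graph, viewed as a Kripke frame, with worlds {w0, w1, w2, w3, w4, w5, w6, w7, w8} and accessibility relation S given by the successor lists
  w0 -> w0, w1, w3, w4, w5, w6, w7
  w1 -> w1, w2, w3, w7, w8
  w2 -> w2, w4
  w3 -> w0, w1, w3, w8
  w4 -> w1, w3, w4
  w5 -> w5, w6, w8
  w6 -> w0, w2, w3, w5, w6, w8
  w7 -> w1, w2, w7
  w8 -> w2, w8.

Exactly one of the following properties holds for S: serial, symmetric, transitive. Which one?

serial

Serial: yes — every world has a successor (e.g. w0 S w0).
Symmetric: no — w0 S w1 but not w1 S w0.
Transitive: no — w0 S w1 and w1 S w2, but not w0 S w2.
Only serial holds.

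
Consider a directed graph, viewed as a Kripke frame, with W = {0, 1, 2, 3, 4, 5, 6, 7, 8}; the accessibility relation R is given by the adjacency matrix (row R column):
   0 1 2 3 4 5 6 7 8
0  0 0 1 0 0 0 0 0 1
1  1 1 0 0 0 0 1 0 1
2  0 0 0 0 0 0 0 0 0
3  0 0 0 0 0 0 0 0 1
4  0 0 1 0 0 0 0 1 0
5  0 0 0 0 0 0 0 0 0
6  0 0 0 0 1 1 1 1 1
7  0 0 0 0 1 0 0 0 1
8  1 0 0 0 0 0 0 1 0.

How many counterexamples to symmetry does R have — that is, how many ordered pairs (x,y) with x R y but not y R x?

Enumerating: (0,2), (1,0), (1,6), (1,8), (3,8), (4,2), (6,4), (6,5), (6,7), (6,8).

10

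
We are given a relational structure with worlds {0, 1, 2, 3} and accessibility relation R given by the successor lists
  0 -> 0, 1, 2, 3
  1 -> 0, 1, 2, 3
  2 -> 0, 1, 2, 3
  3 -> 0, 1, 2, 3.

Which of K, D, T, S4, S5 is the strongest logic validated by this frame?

S5

Serial (axiom D): yes — every world has a successor (e.g. 0 R 0).
Reflexive (axiom T): yes — every world is R-related to itself.
Transitive (axiom 4): yes — every two-step R-path is closed by a direct edge.
Euclidean (axiom 5): yes — any two successors of a common world are R-related.
So F validates K, D, T, S4, S5. The strongest is S5.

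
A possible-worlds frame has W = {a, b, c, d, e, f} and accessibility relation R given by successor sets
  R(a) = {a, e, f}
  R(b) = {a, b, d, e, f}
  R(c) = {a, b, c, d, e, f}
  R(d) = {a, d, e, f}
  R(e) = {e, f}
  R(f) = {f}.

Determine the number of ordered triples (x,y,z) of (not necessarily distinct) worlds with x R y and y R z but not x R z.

R is transitive; there are no such tuples.

0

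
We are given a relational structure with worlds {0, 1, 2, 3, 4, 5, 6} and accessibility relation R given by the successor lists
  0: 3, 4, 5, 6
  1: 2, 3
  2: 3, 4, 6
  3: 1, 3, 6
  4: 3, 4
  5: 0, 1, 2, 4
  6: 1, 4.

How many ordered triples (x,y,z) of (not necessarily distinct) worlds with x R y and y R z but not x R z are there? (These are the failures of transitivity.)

Enumerating: (0,3,1), (0,5,0), (0,5,1), (0,5,2), (0,6,1), (1,2,4), (1,2,6), (1,3,1), (1,3,6), (2,3,1), (2,6,1), (3,1,2), … and 13 more.
Total: 25.

25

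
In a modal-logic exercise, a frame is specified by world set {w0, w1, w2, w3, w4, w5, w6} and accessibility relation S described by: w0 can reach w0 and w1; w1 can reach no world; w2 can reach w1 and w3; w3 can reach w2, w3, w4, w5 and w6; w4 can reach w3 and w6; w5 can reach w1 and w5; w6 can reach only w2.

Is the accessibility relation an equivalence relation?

No

Reflexive: no — w1 is not related to itself.
Symmetric: no — w0 S w1 but not w1 S w0.
Transitive: no — w2 S w3 and w3 S w4, but not w2 S w4.
So S is not an equivalence relation.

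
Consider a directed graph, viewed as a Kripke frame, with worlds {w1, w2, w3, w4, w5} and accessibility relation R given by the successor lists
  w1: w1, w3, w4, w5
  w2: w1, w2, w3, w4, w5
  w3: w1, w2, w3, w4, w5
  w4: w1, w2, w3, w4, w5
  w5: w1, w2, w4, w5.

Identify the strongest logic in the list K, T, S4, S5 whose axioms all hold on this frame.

Reflexive (axiom T): yes — every world is R-related to itself.
Transitive (axiom 4): no — w1 R w3 and w3 R w2, but not w1 R w2.
Euclidean (axiom 5): no — w1 R w5 and w1 R w3, but not w5 R w3.
So F validates K, T; S4 would additionally require R to be transitive. The strongest is T.

T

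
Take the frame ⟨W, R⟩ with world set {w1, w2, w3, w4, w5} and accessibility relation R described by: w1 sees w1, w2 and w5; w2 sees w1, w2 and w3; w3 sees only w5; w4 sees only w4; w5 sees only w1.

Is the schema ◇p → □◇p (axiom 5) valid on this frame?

The schema 5 characterises exactly the Euclidean frames.
Euclidean: no — w1 R w2 and w1 R w5, but not w2 R w5.

No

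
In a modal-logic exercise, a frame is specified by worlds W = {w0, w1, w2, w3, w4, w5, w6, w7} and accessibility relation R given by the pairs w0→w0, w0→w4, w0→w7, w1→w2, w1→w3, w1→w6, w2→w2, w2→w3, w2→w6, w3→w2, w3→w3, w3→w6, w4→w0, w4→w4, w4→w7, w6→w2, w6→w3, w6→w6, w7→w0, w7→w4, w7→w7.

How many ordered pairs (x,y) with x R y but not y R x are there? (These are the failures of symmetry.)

Enumerating: (w1,w2), (w1,w3), (w1,w6).

3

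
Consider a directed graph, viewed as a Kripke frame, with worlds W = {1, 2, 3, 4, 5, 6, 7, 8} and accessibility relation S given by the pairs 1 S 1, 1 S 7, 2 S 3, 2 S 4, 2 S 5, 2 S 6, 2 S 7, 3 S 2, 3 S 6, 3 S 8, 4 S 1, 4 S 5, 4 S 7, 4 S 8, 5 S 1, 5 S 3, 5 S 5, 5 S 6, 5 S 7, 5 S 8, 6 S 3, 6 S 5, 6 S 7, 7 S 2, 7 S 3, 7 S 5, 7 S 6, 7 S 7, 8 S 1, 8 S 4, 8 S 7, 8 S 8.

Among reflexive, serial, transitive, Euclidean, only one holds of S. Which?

serial

Reflexive: no — 2 is not related to itself.
Serial: yes — every world has a successor (e.g. 1 S 1).
Transitive: no — 1 S 7 and 7 S 2, but not 1 S 2.
Euclidean: no — 2 S 3 and 2 S 4, but not 3 S 4.
Only serial holds.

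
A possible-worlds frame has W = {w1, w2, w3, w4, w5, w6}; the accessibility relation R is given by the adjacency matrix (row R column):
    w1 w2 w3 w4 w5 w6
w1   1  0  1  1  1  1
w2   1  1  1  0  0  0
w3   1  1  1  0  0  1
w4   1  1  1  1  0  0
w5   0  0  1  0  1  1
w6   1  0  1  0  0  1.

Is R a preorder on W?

Reflexive: yes — every world is R-related to itself.
Transitive: no — w1 R w3 and w3 R w2, but not w1 R w2.
So R is not a preorder.

No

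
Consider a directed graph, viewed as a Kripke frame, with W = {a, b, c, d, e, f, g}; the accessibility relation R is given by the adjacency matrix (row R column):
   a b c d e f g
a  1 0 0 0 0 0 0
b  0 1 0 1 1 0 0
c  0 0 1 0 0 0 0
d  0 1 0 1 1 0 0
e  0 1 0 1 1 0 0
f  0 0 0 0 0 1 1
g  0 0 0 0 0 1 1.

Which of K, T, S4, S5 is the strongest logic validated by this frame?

Reflexive (axiom T): yes — every world is R-related to itself.
Transitive (axiom 4): yes — every two-step R-path is closed by a direct edge.
Euclidean (axiom 5): yes — any two successors of a common world are R-related.
So F validates K, T, S4, S5. The strongest is S5.

S5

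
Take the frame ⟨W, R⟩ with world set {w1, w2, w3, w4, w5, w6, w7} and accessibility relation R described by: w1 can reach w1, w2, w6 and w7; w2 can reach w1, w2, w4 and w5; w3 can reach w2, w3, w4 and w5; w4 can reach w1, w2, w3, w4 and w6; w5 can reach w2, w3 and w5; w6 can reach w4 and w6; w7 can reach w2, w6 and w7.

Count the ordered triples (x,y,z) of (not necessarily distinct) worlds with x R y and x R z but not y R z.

Enumerating: (w1,w2,w6), (w1,w2,w7), (w1,w6,w1), (w1,w6,w2), (w1,w6,w7), (w1,w7,w1), (w2,w1,w4), (w2,w1,w5), (w2,w4,w5), (w2,w5,w1), (w2,w5,w4), (w3,w2,w3), … and 16 more.
Total: 28.

28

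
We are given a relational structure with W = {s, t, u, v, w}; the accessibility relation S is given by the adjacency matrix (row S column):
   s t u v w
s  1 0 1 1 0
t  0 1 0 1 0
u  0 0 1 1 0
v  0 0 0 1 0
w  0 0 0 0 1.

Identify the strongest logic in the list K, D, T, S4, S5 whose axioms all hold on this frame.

Serial (axiom D): yes — every world has a successor (e.g. s S s).
Reflexive (axiom T): yes — every world is S-related to itself.
Transitive (axiom 4): yes — every two-step S-path is closed by a direct edge.
Euclidean (axiom 5): no — s S v and s S u, but not v S u.
So F validates K, D, T, S4; S5 would additionally require S to be Euclidean. The strongest is S4.

S4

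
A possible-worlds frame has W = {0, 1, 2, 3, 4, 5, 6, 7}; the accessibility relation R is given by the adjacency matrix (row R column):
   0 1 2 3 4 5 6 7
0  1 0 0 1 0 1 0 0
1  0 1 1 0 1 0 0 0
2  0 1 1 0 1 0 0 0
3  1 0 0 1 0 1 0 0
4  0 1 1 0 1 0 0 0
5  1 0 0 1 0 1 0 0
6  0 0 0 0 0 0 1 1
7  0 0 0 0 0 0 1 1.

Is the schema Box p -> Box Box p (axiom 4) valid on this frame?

Yes

By correspondence theory, 4 is valid on a frame iff R is transitive.
Transitive: yes — every two-step R-path is closed by a direct edge.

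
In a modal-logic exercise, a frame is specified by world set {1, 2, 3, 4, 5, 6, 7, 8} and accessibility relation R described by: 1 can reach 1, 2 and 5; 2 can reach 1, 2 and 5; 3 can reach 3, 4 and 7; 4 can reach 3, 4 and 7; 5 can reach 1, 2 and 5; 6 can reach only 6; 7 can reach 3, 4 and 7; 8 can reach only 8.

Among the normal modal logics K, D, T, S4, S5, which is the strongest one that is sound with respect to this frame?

S5

Serial (axiom D): yes — every world has a successor (e.g. 1 R 1).
Reflexive (axiom T): yes — every world is R-related to itself.
Transitive (axiom 4): yes — every two-step R-path is closed by a direct edge.
Euclidean (axiom 5): yes — any two successors of a common world are R-related.
So F validates K, D, T, S4, S5. The strongest is S5.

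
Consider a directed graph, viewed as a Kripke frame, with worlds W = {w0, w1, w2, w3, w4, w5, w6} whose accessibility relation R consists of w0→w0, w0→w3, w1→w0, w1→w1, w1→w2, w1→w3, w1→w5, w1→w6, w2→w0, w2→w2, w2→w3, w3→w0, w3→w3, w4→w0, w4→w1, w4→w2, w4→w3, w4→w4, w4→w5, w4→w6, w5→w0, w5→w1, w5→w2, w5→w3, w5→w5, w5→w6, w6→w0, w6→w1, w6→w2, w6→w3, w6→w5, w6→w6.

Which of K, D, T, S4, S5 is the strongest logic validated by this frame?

S4

Serial (axiom D): yes — every world has a successor (e.g. w0 R w0).
Reflexive (axiom T): yes — every world is R-related to itself.
Transitive (axiom 4): yes — every two-step R-path is closed by a direct edge.
Euclidean (axiom 5): no — w1 R w0 and w1 R w2, but not w0 R w2.
So F validates K, D, T, S4; S5 would additionally require R to be Euclidean. The strongest is S4.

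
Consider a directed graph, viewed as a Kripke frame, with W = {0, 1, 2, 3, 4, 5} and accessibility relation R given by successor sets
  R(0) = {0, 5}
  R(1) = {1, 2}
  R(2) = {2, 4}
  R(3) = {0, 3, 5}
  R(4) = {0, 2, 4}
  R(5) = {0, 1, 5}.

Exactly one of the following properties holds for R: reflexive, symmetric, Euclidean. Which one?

Reflexive: yes — every world is R-related to itself.
Symmetric: no — 1 R 2 but not 2 R 1.
Euclidean: no — 4 R 0 and 4 R 2, but not 0 R 2.
Only reflexive holds.

reflexive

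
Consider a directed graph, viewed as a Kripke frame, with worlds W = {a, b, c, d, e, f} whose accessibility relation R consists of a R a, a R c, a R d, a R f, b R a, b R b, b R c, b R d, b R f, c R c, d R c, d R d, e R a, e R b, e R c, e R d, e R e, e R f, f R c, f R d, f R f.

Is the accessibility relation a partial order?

Reflexive: yes — every world is R-related to itself.
Transitive: yes — every two-step R-path is closed by a direct edge.
Antisymmetric: yes — no distinct pair is related both ways.
So R is a partial order.

Yes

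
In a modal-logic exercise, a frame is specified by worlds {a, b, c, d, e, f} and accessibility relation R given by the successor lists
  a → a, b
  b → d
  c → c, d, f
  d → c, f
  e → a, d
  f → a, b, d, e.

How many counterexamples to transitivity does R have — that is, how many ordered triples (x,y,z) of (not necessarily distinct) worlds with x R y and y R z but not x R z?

Enumerating: (a,b,d), (b,d,c), (b,d,f), (c,f,a), (c,f,b), (c,f,e), (d,c,d), (d,f,a), (d,f,b), (d,f,d), (d,f,e), (e,a,b), (e,d,c), (e,d,f), (f,d,c), (f,d,f).

16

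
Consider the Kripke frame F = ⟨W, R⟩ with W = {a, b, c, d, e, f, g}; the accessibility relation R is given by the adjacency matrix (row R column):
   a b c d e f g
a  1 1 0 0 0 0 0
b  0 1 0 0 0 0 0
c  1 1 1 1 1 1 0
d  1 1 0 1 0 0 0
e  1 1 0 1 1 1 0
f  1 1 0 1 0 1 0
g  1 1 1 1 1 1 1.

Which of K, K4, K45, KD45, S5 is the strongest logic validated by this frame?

K4

Transitive (axiom 4): yes — every two-step R-path is closed by a direct edge.
Euclidean (axiom 5): no — c R a and c R d, but not a R d.
Serial (axiom D): yes — every world has a successor (e.g. a R a).
Reflexive (axiom T): yes — every world is R-related to itself.
So F validates K, K4; K45 would additionally require R to be Euclidean. The strongest is K4.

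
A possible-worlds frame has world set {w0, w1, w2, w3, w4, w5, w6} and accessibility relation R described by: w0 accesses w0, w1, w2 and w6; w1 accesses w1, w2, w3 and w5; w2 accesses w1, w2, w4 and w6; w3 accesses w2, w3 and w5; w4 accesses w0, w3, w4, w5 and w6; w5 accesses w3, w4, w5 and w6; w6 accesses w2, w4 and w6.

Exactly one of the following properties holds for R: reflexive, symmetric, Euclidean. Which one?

Reflexive: yes — every world is R-related to itself.
Symmetric: no — w0 R w1 but not w1 R w0.
Euclidean: no — w0 R w1 and w0 R w6, but not w1 R w6.
Only reflexive holds.

reflexive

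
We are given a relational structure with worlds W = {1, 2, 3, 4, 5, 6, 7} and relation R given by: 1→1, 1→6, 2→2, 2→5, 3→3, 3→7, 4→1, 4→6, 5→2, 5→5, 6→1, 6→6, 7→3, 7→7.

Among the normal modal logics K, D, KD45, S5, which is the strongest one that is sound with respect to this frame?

Serial (axiom D): yes — every world has a successor (e.g. 1 R 1).
Euclidean (axiom 5): yes — any two successors of a common world are R-related.
Transitive (axiom 4): yes — every two-step R-path is closed by a direct edge.
Reflexive (axiom T): no — 4 is not related to itself.
So F validates K, D, KD45; S5 would additionally require R to be reflexive. The strongest is KD45.

KD45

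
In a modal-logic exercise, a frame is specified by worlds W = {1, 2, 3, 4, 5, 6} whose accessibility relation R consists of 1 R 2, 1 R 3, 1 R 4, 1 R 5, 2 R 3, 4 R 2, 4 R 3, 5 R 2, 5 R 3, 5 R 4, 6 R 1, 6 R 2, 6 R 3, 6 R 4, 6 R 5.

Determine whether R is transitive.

Transitive: yes — every two-step R-path is closed by a direct edge.

Yes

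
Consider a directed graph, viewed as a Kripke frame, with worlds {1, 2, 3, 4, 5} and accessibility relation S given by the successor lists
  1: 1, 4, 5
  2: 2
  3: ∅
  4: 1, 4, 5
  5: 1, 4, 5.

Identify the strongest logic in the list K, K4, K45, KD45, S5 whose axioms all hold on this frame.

Transitive (axiom 4): yes — every two-step S-path is closed by a direct edge.
Euclidean (axiom 5): yes — any two successors of a common world are S-related.
Serial (axiom D): no — 3 has no S-successor.
Reflexive (axiom T): no — 3 is not related to itself.
So F validates K, K4, K45; KD45 would additionally require S to be serial. The strongest is K45.

K45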